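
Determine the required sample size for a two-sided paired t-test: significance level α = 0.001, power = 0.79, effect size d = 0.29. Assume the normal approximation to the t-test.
n = 200 pairs

Sample size formula (paired t-test, normal approximation):
n = ((z_{α/2} + z_β) / d)²

z_{α/2} = 3.291 (for α = 0.001, two-sided)
z_β = 0.806 (for power = 0.79)
d = 0.29

n = ((3.291 + 0.806) / 0.29)²
n = (14.128)²
n ≈ 199.60
Round up to the next whole number: n = 200 pairs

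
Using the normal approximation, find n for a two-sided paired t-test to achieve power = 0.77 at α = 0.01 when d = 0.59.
n = 32 pairs

Sample size formula (paired t-test, normal approximation):
n = ((z_{α/2} + z_β) / d)²

z_{α/2} = 2.576 (for α = 0.01, two-sided)
z_β = 0.739 (for power = 0.77)
d = 0.59

n = ((2.576 + 0.739) / 0.59)²
n = (5.619)²
n ≈ 31.57
Round up to the next whole number: n = 32 pairs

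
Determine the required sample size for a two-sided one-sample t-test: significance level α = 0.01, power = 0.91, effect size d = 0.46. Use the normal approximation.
n = 73

Sample size formula (one-sample t-test, normal approximation):
n = ((z_{α/2} + z_β) / d)²

z_{α/2} = 2.576 (for α = 0.01, two-sided)
z_β = 1.341 (for power = 0.91)
d = 0.46

n = ((2.576 + 1.341) / 0.46)²
n = (8.515)²
n ≈ 72.51
Round up to the next whole number: n = 73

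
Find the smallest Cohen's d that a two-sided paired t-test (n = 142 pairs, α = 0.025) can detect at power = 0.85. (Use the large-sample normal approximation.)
d ≈ 0.28

Minimum detectable effect (paired t-test, normal approximation):
d = (z_{α/2} + z_β) / √n
d = (2.241 + 1.036) / √142
d = 3.278 / 11.916
d ≈ 0.28

By Cohen's convention (0.2 small / 0.5 medium / 0.8 large): small effect.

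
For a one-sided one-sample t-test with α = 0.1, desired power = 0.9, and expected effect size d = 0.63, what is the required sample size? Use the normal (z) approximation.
n = 17

Sample size formula (one-sample t-test, normal approximation):
n = ((z_α + z_β) / d)²

z_α = 1.282 (for α = 0.1, one-sided)
z_β = 1.282 (for power = 0.9)
d = 0.63

n = ((1.282 + 1.282) / 0.63)²
n = (4.070)²
n ≈ 16.56
Round up to the next whole number: n = 17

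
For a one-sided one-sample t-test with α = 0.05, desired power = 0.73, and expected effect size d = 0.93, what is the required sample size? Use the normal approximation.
n = 6

Sample size formula (one-sample t-test, normal approximation):
n = ((z_α + z_β) / d)²

z_α = 1.645 (for α = 0.05, one-sided)
z_β = 0.613 (for power = 0.73)
d = 0.93

n = ((1.645 + 0.613) / 0.93)²
n = (2.428)²
n ≈ 5.90
Round up to the next whole number: n = 6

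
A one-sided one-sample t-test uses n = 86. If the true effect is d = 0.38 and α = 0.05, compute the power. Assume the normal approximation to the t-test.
Power ≈ 0.97

Power calculation (one-sample t-test, normal approximation):
z_β = d · √n - z_α
z_β = 0.38 · √86 - 1.645
z_β = 0.38 · 9.274 - 1.645
z_β = 1.879

Power = Φ(z_β) = Φ(1.879) ≈ 0.970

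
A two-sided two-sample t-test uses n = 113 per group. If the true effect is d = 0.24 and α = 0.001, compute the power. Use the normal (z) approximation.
Power ≈ 0.07

Power calculation (two-sample t-test, normal approximation):
z_β = d · √(n/2) - z_{α/2}
z_β = 0.24 · √(113/2) - 3.291
z_β = 0.24 · 7.517 - 3.291
z_β = -1.487

Power = Φ(z_β) = Φ(-1.487) ≈ 0.069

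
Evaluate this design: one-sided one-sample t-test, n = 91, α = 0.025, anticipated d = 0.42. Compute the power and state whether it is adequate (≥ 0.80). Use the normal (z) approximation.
Power ≈ 0.98; the study is adequately powered (power ≥ 0.80)

Power calculation (one-sample t-test, normal approximation):
z_β = d · √n - z_α
z_β = 0.42 · √91 - 1.960
z_β = 0.42 · 9.539 - 1.960
z_β = 2.047

Power = Φ(z_β) = Φ(2.047) ≈ 0.980

Effect size d = 0.42 is small by Cohen's convention (0.2/0.5/0.8).

Threshold: power ≥ 0.80 is conventionally adequate.
Power ≈ 0.98 → the study is adequately powered (power ≥ 0.80).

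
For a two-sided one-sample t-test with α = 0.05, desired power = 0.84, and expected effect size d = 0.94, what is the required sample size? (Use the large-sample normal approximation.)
n = 10

Sample size formula (one-sample t-test, normal approximation):
n = ((z_{α/2} + z_β) / d)²

z_{α/2} = 1.960 (for α = 0.05, two-sided)
z_β = 0.994 (for power = 0.84)
d = 0.94

n = ((1.960 + 0.994) / 0.94)²
n = (3.143)²
n ≈ 9.88
Round up to the next whole number: n = 10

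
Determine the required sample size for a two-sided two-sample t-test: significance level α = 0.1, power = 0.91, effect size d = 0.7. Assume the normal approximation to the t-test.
n = 37 per group

Sample size formula (two-sample t-test, normal approximation):
n = 2 · ((z_{α/2} + z_β) / d)²

z_{α/2} = 1.645 (for α = 0.1, two-sided)
z_β = 1.341 (for power = 0.91)
d = 0.7

n = 2 · ((1.645 + 1.341) / 0.7)²
n = 2 · (4.266)²
n ≈ 36.40
Round up to the next whole number: n = 37 per group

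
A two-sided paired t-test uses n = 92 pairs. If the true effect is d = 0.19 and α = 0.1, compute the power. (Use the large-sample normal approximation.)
Power ≈ 0.57

Power calculation (paired t-test, normal approximation):
z_β = d · √n - z_{α/2}
z_β = 0.19 · √92 - 1.645
z_β = 0.19 · 9.592 - 1.645
z_β = 0.178

Power = Φ(z_β) = Φ(0.178) ≈ 0.570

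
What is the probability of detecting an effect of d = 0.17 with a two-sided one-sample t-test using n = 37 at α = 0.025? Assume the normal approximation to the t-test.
Power ≈ 0.11

Power calculation (one-sample t-test, normal approximation):
z_β = d · √n - z_{α/2}
z_β = 0.17 · √37 - 2.241
z_β = 0.17 · 6.083 - 2.241
z_β = -1.207

Power = Φ(z_β) = Φ(-1.207) ≈ 0.114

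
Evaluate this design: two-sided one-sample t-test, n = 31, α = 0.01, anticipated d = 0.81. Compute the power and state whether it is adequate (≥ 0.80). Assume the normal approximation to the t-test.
Power ≈ 0.97; the study is adequately powered (power ≥ 0.80)

Power calculation (one-sample t-test, normal approximation):
z_β = d · √n - z_{α/2}
z_β = 0.81 · √31 - 2.576
z_β = 0.81 · 5.568 - 2.576
z_β = 1.934

Power = Φ(z_β) = Φ(1.934) ≈ 0.973

Effect size d = 0.81 is large by Cohen's convention (0.2/0.5/0.8).

Threshold: power ≥ 0.80 is conventionally adequate.
Power ≈ 0.97 → the study is adequately powered (power ≥ 0.80).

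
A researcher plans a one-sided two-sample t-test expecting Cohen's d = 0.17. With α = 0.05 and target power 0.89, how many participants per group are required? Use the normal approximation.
n = 571 per group

Sample size formula (two-sample t-test, normal approximation):
n = 2 · ((z_α + z_β) / d)²

z_α = 1.645 (for α = 0.05, one-sided)
z_β = 1.227 (for power = 0.89)
d = 0.17

n = 2 · ((1.645 + 1.227) / 0.17)²
n = 2 · (16.894)²
n ≈ 570.81
Round up to the next whole number: n = 571 per group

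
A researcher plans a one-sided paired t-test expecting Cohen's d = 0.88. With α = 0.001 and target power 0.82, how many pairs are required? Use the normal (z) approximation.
n = 21 pairs

Sample size formula (paired t-test, normal approximation):
n = ((z_α + z_β) / d)²

z_α = 3.090 (for α = 0.001, one-sided)
z_β = 0.915 (for power = 0.82)
d = 0.88

n = ((3.090 + 0.915) / 0.88)²
n = (4.551)²
n ≈ 20.71
Round up to the next whole number: n = 21 pairs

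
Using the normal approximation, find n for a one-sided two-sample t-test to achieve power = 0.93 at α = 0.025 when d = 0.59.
n = 68 per group

Sample size formula (two-sample t-test, normal approximation):
n = 2 · ((z_α + z_β) / d)²

z_α = 1.960 (for α = 0.025, one-sided)
z_β = 1.476 (for power = 0.93)
d = 0.59

n = 2 · ((1.960 + 1.476) / 0.59)²
n = 2 · (5.824)²
n ≈ 67.84
Round up to the next whole number: n = 68 per group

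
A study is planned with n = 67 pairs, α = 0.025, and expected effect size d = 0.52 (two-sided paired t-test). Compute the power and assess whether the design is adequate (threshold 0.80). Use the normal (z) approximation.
Power ≈ 0.98; the study is adequately powered (power ≥ 0.80)

Power calculation (paired t-test, normal approximation):
z_β = d · √n - z_{α/2}
z_β = 0.52 · √67 - 2.241
z_β = 0.52 · 8.185 - 2.241
z_β = 2.015

Power = Φ(z_β) = Φ(2.015) ≈ 0.978

Effect size d = 0.52 is medium by Cohen's convention (0.2/0.5/0.8).

Threshold: power ≥ 0.80 is conventionally adequate.
Power ≈ 0.98 → the study is adequately powered (power ≥ 0.80).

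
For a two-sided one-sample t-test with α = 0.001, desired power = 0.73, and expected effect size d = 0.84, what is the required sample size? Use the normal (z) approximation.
n = 22

Sample size formula (one-sample t-test, normal approximation):
n = ((z_{α/2} + z_β) / d)²

z_{α/2} = 3.291 (for α = 0.001, two-sided)
z_β = 0.613 (for power = 0.73)
d = 0.84

n = ((3.291 + 0.613) / 0.84)²
n = (4.648)²
n ≈ 21.60
Round up to the next whole number: n = 22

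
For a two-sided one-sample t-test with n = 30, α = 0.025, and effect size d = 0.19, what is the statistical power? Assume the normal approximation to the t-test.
Power ≈ 0.11

Power calculation (one-sample t-test, normal approximation):
z_β = d · √n - z_{α/2}
z_β = 0.19 · √30 - 2.241
z_β = 0.19 · 5.477 - 2.241
z_β = -1.201

Power = Φ(z_β) = Φ(-1.201) ≈ 0.115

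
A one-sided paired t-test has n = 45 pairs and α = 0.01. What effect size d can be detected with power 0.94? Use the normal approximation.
d ≈ 0.58

Minimum detectable effect (paired t-test, normal approximation):
d = (z_α + z_β) / √n
d = (2.326 + 1.555) / √45
d = 3.881 / 6.708
d ≈ 0.58

By Cohen's convention (0.2 small / 0.5 medium / 0.8 large): medium effect.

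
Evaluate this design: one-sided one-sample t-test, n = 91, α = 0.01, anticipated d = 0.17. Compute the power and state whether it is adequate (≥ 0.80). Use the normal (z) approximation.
Power ≈ 0.24; the study is underpowered (power < 0.80)

Power calculation (one-sample t-test, normal approximation):
z_β = d · √n - z_α
z_β = 0.17 · √91 - 2.326
z_β = 0.17 · 9.539 - 2.326
z_β = -0.705

Power = Φ(z_β) = Φ(-0.705) ≈ 0.241

Effect size d = 0.17 is very small by Cohen's convention (0.2/0.5/0.8).

Threshold: power ≥ 0.80 is conventionally adequate.
Power ≈ 0.24 → the study is underpowered (power < 0.80).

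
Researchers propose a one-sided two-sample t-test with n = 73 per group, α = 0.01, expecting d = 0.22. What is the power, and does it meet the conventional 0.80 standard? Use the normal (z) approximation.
Power ≈ 0.16; the study is underpowered (power < 0.80)

Power calculation (two-sample t-test, normal approximation):
z_β = d · √(n/2) - z_α
z_β = 0.22 · √(73/2) - 2.326
z_β = 0.22 · 6.042 - 2.326
z_β = -0.997

Power = Φ(z_β) = Φ(-0.997) ≈ 0.159

Effect size d = 0.22 is small by Cohen's convention (0.2/0.5/0.8).

Threshold: power ≥ 0.80 is conventionally adequate.
Power ≈ 0.16 → the study is underpowered (power < 0.80).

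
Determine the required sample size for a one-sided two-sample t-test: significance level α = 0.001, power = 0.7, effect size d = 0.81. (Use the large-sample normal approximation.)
n = 40 per group

Sample size formula (two-sample t-test, normal approximation):
n = 2 · ((z_α + z_β) / d)²

z_α = 3.090 (for α = 0.001, one-sided)
z_β = 0.524 (for power = 0.7)
d = 0.81

n = 2 · ((3.090 + 0.524) / 0.81)²
n = 2 · (4.462)²
n ≈ 39.82
Round up to the next whole number: n = 40 per group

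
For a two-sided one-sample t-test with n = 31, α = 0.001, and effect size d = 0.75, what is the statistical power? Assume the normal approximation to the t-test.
Power ≈ 0.81

Power calculation (one-sample t-test, normal approximation):
z_β = d · √n - z_{α/2}
z_β = 0.75 · √31 - 3.291
z_β = 0.75 · 5.568 - 3.291
z_β = 0.885

Power = Φ(z_β) = Φ(0.885) ≈ 0.812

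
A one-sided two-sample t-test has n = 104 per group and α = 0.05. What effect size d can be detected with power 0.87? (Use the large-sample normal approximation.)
d ≈ 0.38

Minimum detectable effect (two-sample t-test, normal approximation):
d = (z_α + z_β) / √(n/2)
d = (1.645 + 1.126) / √(104/2)
d = 2.771 / 7.211
d ≈ 0.38

By Cohen's convention (0.2 small / 0.5 medium / 0.8 large): small effect.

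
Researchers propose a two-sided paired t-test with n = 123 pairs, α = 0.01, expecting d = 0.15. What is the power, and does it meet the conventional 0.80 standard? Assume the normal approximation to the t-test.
Power ≈ 0.18; the study is underpowered (power < 0.80)

Power calculation (paired t-test, normal approximation):
z_β = d · √n - z_{α/2}
z_β = 0.15 · √123 - 2.576
z_β = 0.15 · 11.091 - 2.576
z_β = -0.912

Power = Φ(z_β) = Φ(-0.912) ≈ 0.181

Effect size d = 0.15 is very small by Cohen's convention (0.2/0.5/0.8).

Threshold: power ≥ 0.80 is conventionally adequate.
Power ≈ 0.18 → the study is underpowered (power < 0.80).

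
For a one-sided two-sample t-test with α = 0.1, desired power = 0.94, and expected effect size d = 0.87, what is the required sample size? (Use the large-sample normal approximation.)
n = 22 per group

Sample size formula (two-sample t-test, normal approximation):
n = 2 · ((z_α + z_β) / d)²

z_α = 1.282 (for α = 0.1, one-sided)
z_β = 1.555 (for power = 0.94)
d = 0.87

n = 2 · ((1.282 + 1.555) / 0.87)²
n = 2 · (3.261)²
n ≈ 21.27
Round up to the next whole number: n = 22 per group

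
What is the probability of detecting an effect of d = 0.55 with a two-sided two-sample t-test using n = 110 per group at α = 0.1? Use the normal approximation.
Power ≈ 0.99

Power calculation (two-sample t-test, normal approximation):
z_β = d · √(n/2) - z_{α/2}
z_β = 0.55 · √(110/2) - 1.645
z_β = 0.55 · 7.416 - 1.645
z_β = 2.434

Power = Φ(z_β) = Φ(2.434) ≈ 0.993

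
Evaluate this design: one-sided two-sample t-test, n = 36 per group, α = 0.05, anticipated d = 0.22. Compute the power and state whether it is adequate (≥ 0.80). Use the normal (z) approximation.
Power ≈ 0.24; the study is underpowered (power < 0.80)

Power calculation (two-sample t-test, normal approximation):
z_β = d · √(n/2) - z_α
z_β = 0.22 · √(36/2) - 1.645
z_β = 0.22 · 4.243 - 1.645
z_β = -0.711

Power = Φ(z_β) = Φ(-0.711) ≈ 0.238

Effect size d = 0.22 is small by Cohen's convention (0.2/0.5/0.8).

Threshold: power ≥ 0.80 is conventionally adequate.
Power ≈ 0.24 → the study is underpowered (power < 0.80).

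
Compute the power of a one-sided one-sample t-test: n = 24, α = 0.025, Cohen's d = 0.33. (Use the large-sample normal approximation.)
Power ≈ 0.37

Power calculation (one-sample t-test, normal approximation):
z_β = d · √n - z_α
z_β = 0.33 · √24 - 1.960
z_β = 0.33 · 4.899 - 1.960
z_β = -0.343

Power = Φ(z_β) = Φ(-0.343) ≈ 0.366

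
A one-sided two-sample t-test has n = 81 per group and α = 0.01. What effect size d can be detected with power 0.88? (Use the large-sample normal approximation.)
d ≈ 0.55

Minimum detectable effect (two-sample t-test, normal approximation):
d = (z_α + z_β) / √(n/2)
d = (2.326 + 1.175) / √(81/2)
d = 3.501 / 6.364
d ≈ 0.55

By Cohen's convention (0.2 small / 0.5 medium / 0.8 large): medium effect.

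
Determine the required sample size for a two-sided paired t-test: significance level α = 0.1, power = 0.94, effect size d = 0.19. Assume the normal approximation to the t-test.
n = 284 pairs

Sample size formula (paired t-test, normal approximation):
n = ((z_{α/2} + z_β) / d)²

z_{α/2} = 1.645 (for α = 0.1, two-sided)
z_β = 1.555 (for power = 0.94)
d = 0.19

n = ((1.645 + 1.555) / 0.19)²
n = (16.842)²
n ≈ 283.65
Round up to the next whole number: n = 284 pairs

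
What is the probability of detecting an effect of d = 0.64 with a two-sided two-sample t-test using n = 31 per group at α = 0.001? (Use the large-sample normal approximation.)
Power ≈ 0.22

Power calculation (two-sample t-test, normal approximation):
z_β = d · √(n/2) - z_{α/2}
z_β = 0.64 · √(31/2) - 3.291
z_β = 0.64 · 3.937 - 3.291
z_β = -0.771

Power = Φ(z_β) = Φ(-0.771) ≈ 0.220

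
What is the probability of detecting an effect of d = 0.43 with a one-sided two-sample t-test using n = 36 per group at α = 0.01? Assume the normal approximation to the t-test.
Power ≈ 0.31

Power calculation (two-sample t-test, normal approximation):
z_β = d · √(n/2) - z_α
z_β = 0.43 · √(36/2) - 2.326
z_β = 0.43 · 4.243 - 2.326
z_β = -0.502

Power = Φ(z_β) = Φ(-0.502) ≈ 0.308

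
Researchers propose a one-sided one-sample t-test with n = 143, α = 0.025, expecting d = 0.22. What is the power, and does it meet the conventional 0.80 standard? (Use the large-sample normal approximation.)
Power ≈ 0.75; the study is underpowered (power < 0.80)

Power calculation (one-sample t-test, normal approximation):
z_β = d · √n - z_α
z_β = 0.22 · √143 - 1.960
z_β = 0.22 · 11.958 - 1.960
z_β = 0.671

Power = Φ(z_β) = Φ(0.671) ≈ 0.749

Effect size d = 0.22 is small by Cohen's convention (0.2/0.5/0.8).

Threshold: power ≥ 0.80 is conventionally adequate.
Power ≈ 0.75 → the study is underpowered (power < 0.80).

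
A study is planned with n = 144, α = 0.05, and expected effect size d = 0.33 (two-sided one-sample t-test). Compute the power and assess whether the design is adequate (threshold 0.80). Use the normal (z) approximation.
Power ≈ 0.98; the study is adequately powered (power ≥ 0.80)

Power calculation (one-sample t-test, normal approximation):
z_β = d · √n - z_{α/2}
z_β = 0.33 · √144 - 1.960
z_β = 0.33 · 12.000 - 1.960
z_β = 2.000

Power = Φ(z_β) = Φ(2.000) ≈ 0.977

Effect size d = 0.33 is small by Cohen's convention (0.2/0.5/0.8).

Threshold: power ≥ 0.80 is conventionally adequate.
Power ≈ 0.98 → the study is adequately powered (power ≥ 0.80).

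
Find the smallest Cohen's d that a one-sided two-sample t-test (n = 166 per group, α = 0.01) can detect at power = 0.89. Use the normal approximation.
d ≈ 0.39

Minimum detectable effect (two-sample t-test, normal approximation):
d = (z_α + z_β) / √(n/2)
d = (2.326 + 1.227) / √(166/2)
d = 3.553 / 9.110
d ≈ 0.39

By Cohen's convention (0.2 small / 0.5 medium / 0.8 large): small effect.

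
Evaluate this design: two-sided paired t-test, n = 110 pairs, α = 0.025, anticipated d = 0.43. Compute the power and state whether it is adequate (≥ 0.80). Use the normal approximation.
Power ≈ 0.99; the study is adequately powered (power ≥ 0.80)

Power calculation (paired t-test, normal approximation):
z_β = d · √n - z_{α/2}
z_β = 0.43 · √110 - 2.241
z_β = 0.43 · 10.488 - 2.241
z_β = 2.268

Power = Φ(z_β) = Φ(2.268) ≈ 0.988

Effect size d = 0.43 is small by Cohen's convention (0.2/0.5/0.8).

Threshold: power ≥ 0.80 is conventionally adequate.
Power ≈ 0.99 → the study is adequately powered (power ≥ 0.80).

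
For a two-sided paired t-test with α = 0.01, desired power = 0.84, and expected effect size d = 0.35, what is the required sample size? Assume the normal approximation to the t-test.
n = 105 pairs

Sample size formula (paired t-test, normal approximation):
n = ((z_{α/2} + z_β) / d)²

z_{α/2} = 2.576 (for α = 0.01, two-sided)
z_β = 0.994 (for power = 0.84)
d = 0.35

n = ((2.576 + 0.994) / 0.35)²
n = (10.200)²
n ≈ 104.04
Round up to the next whole number: n = 105 pairs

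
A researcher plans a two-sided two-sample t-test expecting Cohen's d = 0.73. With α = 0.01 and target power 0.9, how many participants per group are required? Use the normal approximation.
n = 56 per group

Sample size formula (two-sample t-test, normal approximation):
n = 2 · ((z_{α/2} + z_β) / d)²

z_{α/2} = 2.576 (for α = 0.01, two-sided)
z_β = 1.282 (for power = 0.9)
d = 0.73

n = 2 · ((2.576 + 1.282) / 0.73)²
n = 2 · (5.285)²
n ≈ 55.86
Round up to the next whole number: n = 56 per group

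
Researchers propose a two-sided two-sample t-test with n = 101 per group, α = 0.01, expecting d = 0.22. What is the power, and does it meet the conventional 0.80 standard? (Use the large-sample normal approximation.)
Power ≈ 0.16; the study is underpowered (power < 0.80)

Power calculation (two-sample t-test, normal approximation):
z_β = d · √(n/2) - z_{α/2}
z_β = 0.22 · √(101/2) - 2.576
z_β = 0.22 · 7.106 - 2.576
z_β = -1.012

Power = Φ(z_β) = Φ(-1.012) ≈ 0.156

Effect size d = 0.22 is small by Cohen's convention (0.2/0.5/0.8).

Threshold: power ≥ 0.80 is conventionally adequate.
Power ≈ 0.16 → the study is underpowered (power < 0.80).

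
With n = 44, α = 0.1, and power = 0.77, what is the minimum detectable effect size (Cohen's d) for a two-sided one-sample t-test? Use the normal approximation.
d ≈ 0.36

Minimum detectable effect (one-sample t-test, normal approximation):
d = (z_{α/2} + z_β) / √n
d = (1.645 + 0.739) / √44
d = 2.384 / 6.633
d ≈ 0.36

By Cohen's convention (0.2 small / 0.5 medium / 0.8 large): small effect.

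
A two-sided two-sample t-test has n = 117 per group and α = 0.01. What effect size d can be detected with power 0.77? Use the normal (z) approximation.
d ≈ 0.43

Minimum detectable effect (two-sample t-test, normal approximation):
d = (z_{α/2} + z_β) / √(n/2)
d = (2.576 + 0.739) / √(117/2)
d = 3.315 / 7.649
d ≈ 0.43

By Cohen's convention (0.2 small / 0.5 medium / 0.8 large): small effect.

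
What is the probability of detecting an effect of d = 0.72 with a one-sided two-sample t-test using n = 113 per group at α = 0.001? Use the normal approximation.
Power ≈ 0.99

Power calculation (two-sample t-test, normal approximation):
z_β = d · √(n/2) - z_α
z_β = 0.72 · √(113/2) - 3.090
z_β = 0.72 · 7.517 - 3.090
z_β = 2.322

Power = Φ(z_β) = Φ(2.322) ≈ 0.990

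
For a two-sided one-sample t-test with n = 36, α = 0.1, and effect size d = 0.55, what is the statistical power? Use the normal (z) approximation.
Power ≈ 0.95

Power calculation (one-sample t-test, normal approximation):
z_β = d · √n - z_{α/2}
z_β = 0.55 · √36 - 1.645
z_β = 0.55 · 6.000 - 1.645
z_β = 1.655

Power = Φ(z_β) = Φ(1.655) ≈ 0.951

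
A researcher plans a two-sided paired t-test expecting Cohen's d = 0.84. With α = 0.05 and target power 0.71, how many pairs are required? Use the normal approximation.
n = 9 pairs

Sample size formula (paired t-test, normal approximation):
n = ((z_{α/2} + z_β) / d)²

z_{α/2} = 1.960 (for α = 0.05, two-sided)
z_β = 0.553 (for power = 0.71)
d = 0.84

n = ((1.960 + 0.553) / 0.84)²
n = (2.992)²
n ≈ 8.95
Round up to the next whole number: n = 9 pairs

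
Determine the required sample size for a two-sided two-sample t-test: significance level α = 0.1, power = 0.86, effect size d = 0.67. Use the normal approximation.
n = 34 per group

Sample size formula (two-sample t-test, normal approximation):
n = 2 · ((z_{α/2} + z_β) / d)²

z_{α/2} = 1.645 (for α = 0.1, two-sided)
z_β = 1.080 (for power = 0.86)
d = 0.67

n = 2 · ((1.645 + 1.080) / 0.67)²
n = 2 · (4.067)²
n ≈ 33.08
Round up to the next whole number: n = 34 per group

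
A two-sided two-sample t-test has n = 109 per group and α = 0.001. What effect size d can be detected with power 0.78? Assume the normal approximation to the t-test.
d ≈ 0.55

Minimum detectable effect (two-sample t-test, normal approximation):
d = (z_{α/2} + z_β) / √(n/2)
d = (3.291 + 0.772) / √(109/2)
d = 4.063 / 7.382
d ≈ 0.55

By Cohen's convention (0.2 small / 0.5 medium / 0.8 large): medium effect.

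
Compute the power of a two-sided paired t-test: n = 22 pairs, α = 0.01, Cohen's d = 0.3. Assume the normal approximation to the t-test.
Power ≈ 0.12

Power calculation (paired t-test, normal approximation):
z_β = d · √n - z_{α/2}
z_β = 0.3 · √22 - 2.576
z_β = 0.3 · 4.690 - 2.576
z_β = -1.169

Power = Φ(z_β) = Φ(-1.169) ≈ 0.121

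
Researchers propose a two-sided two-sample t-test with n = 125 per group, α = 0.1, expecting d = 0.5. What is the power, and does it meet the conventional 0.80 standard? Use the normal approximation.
Power ≈ 0.99; the study is adequately powered (power ≥ 0.80)

Power calculation (two-sample t-test, normal approximation):
z_β = d · √(n/2) - z_{α/2}
z_β = 0.5 · √(125/2) - 1.645
z_β = 0.5 · 7.906 - 1.645
z_β = 2.308

Power = Φ(z_β) = Φ(2.308) ≈ 0.990

Effect size d = 0.5 is medium by Cohen's convention (0.2/0.5/0.8).

Threshold: power ≥ 0.80 is conventionally adequate.
Power ≈ 0.99 → the study is adequately powered (power ≥ 0.80).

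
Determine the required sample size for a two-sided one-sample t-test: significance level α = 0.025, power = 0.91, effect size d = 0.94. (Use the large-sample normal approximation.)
n = 15

Sample size formula (one-sample t-test, normal approximation):
n = ((z_{α/2} + z_β) / d)²

z_{α/2} = 2.241 (for α = 0.025, two-sided)
z_β = 1.341 (for power = 0.91)
d = 0.94

n = ((2.241 + 1.341) / 0.94)²
n = (3.811)²
n ≈ 14.52
Round up to the next whole number: n = 15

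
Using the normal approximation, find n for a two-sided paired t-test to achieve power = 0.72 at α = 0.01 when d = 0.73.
n = 19 pairs

Sample size formula (paired t-test, normal approximation):
n = ((z_{α/2} + z_β) / d)²

z_{α/2} = 2.576 (for α = 0.01, two-sided)
z_β = 0.583 (for power = 0.72)
d = 0.73

n = ((2.576 + 0.583) / 0.73)²
n = (4.327)²
n ≈ 18.72
Round up to the next whole number: n = 19 pairs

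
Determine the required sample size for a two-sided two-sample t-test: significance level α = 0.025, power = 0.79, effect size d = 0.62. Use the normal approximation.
n = 49 per group

Sample size formula (two-sample t-test, normal approximation):
n = 2 · ((z_{α/2} + z_β) / d)²

z_{α/2} = 2.241 (for α = 0.025, two-sided)
z_β = 0.806 (for power = 0.79)
d = 0.62

n = 2 · ((2.241 + 0.806) / 0.62)²
n = 2 · (4.915)²
n ≈ 48.31
Round up to the next whole number: n = 49 per group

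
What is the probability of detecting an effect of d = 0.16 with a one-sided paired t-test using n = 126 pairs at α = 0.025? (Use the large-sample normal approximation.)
Power ≈ 0.43

Power calculation (paired t-test, normal approximation):
z_β = d · √n - z_α
z_β = 0.16 · √126 - 1.960
z_β = 0.16 · 11.225 - 1.960
z_β = -0.164

Power = Φ(z_β) = Φ(-0.164) ≈ 0.435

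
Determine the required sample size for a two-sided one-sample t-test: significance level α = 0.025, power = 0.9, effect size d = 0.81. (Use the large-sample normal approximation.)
n = 19

Sample size formula (one-sample t-test, normal approximation):
n = ((z_{α/2} + z_β) / d)²

z_{α/2} = 2.241 (for α = 0.025, two-sided)
z_β = 1.282 (for power = 0.9)
d = 0.81

n = ((2.241 + 1.282) / 0.81)²
n = (4.349)²
n ≈ 18.91
Round up to the next whole number: n = 19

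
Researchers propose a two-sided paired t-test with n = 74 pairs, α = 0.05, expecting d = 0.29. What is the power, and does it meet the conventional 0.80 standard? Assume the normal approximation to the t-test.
Power ≈ 0.70; the study is underpowered (power < 0.80)

Power calculation (paired t-test, normal approximation):
z_β = d · √n - z_{α/2}
z_β = 0.29 · √74 - 1.960
z_β = 0.29 · 8.602 - 1.960
z_β = 0.535

Power = Φ(z_β) = Φ(0.535) ≈ 0.704

Effect size d = 0.29 is small by Cohen's convention (0.2/0.5/0.8).

Threshold: power ≥ 0.80 is conventionally adequate.
Power ≈ 0.70 → the study is underpowered (power < 0.80).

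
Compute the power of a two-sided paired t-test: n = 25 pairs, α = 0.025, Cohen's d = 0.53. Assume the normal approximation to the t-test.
Power ≈ 0.66

Power calculation (paired t-test, normal approximation):
z_β = d · √n - z_{α/2}
z_β = 0.53 · √25 - 2.241
z_β = 0.53 · 5.000 - 2.241
z_β = 0.409

Power = Φ(z_β) = Φ(0.409) ≈ 0.659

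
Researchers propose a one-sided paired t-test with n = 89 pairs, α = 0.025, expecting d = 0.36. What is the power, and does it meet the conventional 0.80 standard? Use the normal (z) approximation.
Power ≈ 0.92; the study is adequately powered (power ≥ 0.80)

Power calculation (paired t-test, normal approximation):
z_β = d · √n - z_α
z_β = 0.36 · √89 - 1.960
z_β = 0.36 · 9.434 - 1.960
z_β = 1.436

Power = Φ(z_β) = Φ(1.436) ≈ 0.925

Effect size d = 0.36 is small by Cohen's convention (0.2/0.5/0.8).

Threshold: power ≥ 0.80 is conventionally adequate.
Power ≈ 0.92 → the study is adequately powered (power ≥ 0.80).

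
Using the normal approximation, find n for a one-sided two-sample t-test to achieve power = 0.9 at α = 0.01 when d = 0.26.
n = 386 per group

Sample size formula (two-sample t-test, normal approximation):
n = 2 · ((z_α + z_β) / d)²

z_α = 2.326 (for α = 0.01, one-sided)
z_β = 1.282 (for power = 0.9)
d = 0.26

n = 2 · ((2.326 + 1.282) / 0.26)²
n = 2 · (13.877)²
n ≈ 385.14
Round up to the next whole number: n = 386 per group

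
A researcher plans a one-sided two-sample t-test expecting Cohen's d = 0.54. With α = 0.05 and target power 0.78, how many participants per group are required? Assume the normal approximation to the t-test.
n = 41 per group

Sample size formula (two-sample t-test, normal approximation):
n = 2 · ((z_α + z_β) / d)²

z_α = 1.645 (for α = 0.05, one-sided)
z_β = 0.772 (for power = 0.78)
d = 0.54

n = 2 · ((1.645 + 0.772) / 0.54)²
n = 2 · (4.476)²
n ≈ 40.07
Round up to the next whole number: n = 41 per group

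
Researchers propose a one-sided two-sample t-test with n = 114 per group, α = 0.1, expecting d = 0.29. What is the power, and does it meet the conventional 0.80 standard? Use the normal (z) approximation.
Power ≈ 0.82; the study is adequately powered (power ≥ 0.80)

Power calculation (two-sample t-test, normal approximation):
z_β = d · √(n/2) - z_α
z_β = 0.29 · √(114/2) - 1.282
z_β = 0.29 · 7.550 - 1.282
z_β = 0.908

Power = Φ(z_β) = Φ(0.908) ≈ 0.818

Effect size d = 0.29 is small by Cohen's convention (0.2/0.5/0.8).

Threshold: power ≥ 0.80 is conventionally adequate.
Power ≈ 0.82 → the study is adequately powered (power ≥ 0.80).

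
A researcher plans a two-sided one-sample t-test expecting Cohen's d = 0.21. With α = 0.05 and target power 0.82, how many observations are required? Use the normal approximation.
n = 188

Sample size formula (one-sample t-test, normal approximation):
n = ((z_{α/2} + z_β) / d)²

z_{α/2} = 1.960 (for α = 0.05, two-sided)
z_β = 0.915 (for power = 0.82)
d = 0.21

n = ((1.960 + 0.915) / 0.21)²
n = (13.690)²
n ≈ 187.42
Round up to the next whole number: n = 188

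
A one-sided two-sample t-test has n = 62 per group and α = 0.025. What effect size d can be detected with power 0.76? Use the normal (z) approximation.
d ≈ 0.48

Minimum detectable effect (two-sample t-test, normal approximation):
d = (z_α + z_β) / √(n/2)
d = (1.960 + 0.706) / √(62/2)
d = 2.666 / 5.568
d ≈ 0.48

By Cohen's convention (0.2 small / 0.5 medium / 0.8 large): small effect.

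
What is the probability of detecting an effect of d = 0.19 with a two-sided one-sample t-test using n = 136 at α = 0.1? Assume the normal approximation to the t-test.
Power ≈ 0.72

Power calculation (one-sample t-test, normal approximation):
z_β = d · √n - z_{α/2}
z_β = 0.19 · √136 - 1.645
z_β = 0.19 · 11.662 - 1.645
z_β = 0.571

Power = Φ(z_β) = Φ(0.571) ≈ 0.716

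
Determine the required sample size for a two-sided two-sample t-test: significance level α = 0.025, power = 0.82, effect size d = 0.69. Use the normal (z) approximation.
n = 42 per group

Sample size formula (two-sample t-test, normal approximation):
n = 2 · ((z_{α/2} + z_β) / d)²

z_{α/2} = 2.241 (for α = 0.025, two-sided)
z_β = 0.915 (for power = 0.82)
d = 0.69

n = 2 · ((2.241 + 0.915) / 0.69)²
n = 2 · (4.574)²
n ≈ 41.84
Round up to the next whole number: n = 42 per group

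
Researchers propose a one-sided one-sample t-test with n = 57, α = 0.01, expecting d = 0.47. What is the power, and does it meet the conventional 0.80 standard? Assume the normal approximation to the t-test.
Power ≈ 0.89; the study is adequately powered (power ≥ 0.80)

Power calculation (one-sample t-test, normal approximation):
z_β = d · √n - z_α
z_β = 0.47 · √57 - 2.326
z_β = 0.47 · 7.550 - 2.326
z_β = 1.222

Power = Φ(z_β) = Φ(1.222) ≈ 0.889

Effect size d = 0.47 is small by Cohen's convention (0.2/0.5/0.8).

Threshold: power ≥ 0.80 is conventionally adequate.
Power ≈ 0.89 → the study is adequately powered (power ≥ 0.80).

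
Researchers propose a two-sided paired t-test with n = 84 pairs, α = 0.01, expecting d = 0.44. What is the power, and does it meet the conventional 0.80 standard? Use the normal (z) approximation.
Power ≈ 0.93; the study is adequately powered (power ≥ 0.80)

Power calculation (paired t-test, normal approximation):
z_β = d · √n - z_{α/2}
z_β = 0.44 · √84 - 2.576
z_β = 0.44 · 9.165 - 2.576
z_β = 1.457

Power = Φ(z_β) = Φ(1.457) ≈ 0.927

Effect size d = 0.44 is small by Cohen's convention (0.2/0.5/0.8).

Threshold: power ≥ 0.80 is conventionally adequate.
Power ≈ 0.93 → the study is adequately powered (power ≥ 0.80).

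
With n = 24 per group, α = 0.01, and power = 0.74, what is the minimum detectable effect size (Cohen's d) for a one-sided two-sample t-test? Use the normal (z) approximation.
d ≈ 0.86

Minimum detectable effect (two-sample t-test, normal approximation):
d = (z_α + z_β) / √(n/2)
d = (2.326 + 0.643) / √(24/2)
d = 2.970 / 3.464
d ≈ 0.86

By Cohen's convention (0.2 small / 0.5 medium / 0.8 large): large effect.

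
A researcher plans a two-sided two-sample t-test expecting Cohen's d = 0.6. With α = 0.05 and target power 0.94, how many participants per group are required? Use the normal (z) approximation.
n = 69 per group

Sample size formula (two-sample t-test, normal approximation):
n = 2 · ((z_{α/2} + z_β) / d)²

z_{α/2} = 1.960 (for α = 0.05, two-sided)
z_β = 1.555 (for power = 0.94)
d = 0.6

n = 2 · ((1.960 + 1.555) / 0.6)²
n = 2 · (5.858)²
n ≈ 68.63
Round up to the next whole number: n = 69 per group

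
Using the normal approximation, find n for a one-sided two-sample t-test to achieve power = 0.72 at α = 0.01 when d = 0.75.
n = 31 per group

Sample size formula (two-sample t-test, normal approximation):
n = 2 · ((z_α + z_β) / d)²

z_α = 2.326 (for α = 0.01, one-sided)
z_β = 0.583 (for power = 0.72)
d = 0.75

n = 2 · ((2.326 + 0.583) / 0.75)²
n = 2 · (3.879)²
n ≈ 30.09
Round up to the next whole number: n = 31 per group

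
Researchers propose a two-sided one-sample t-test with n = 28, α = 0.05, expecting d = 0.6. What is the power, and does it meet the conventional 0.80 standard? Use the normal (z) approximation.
Power ≈ 0.89; the study is adequately powered (power ≥ 0.80)

Power calculation (one-sample t-test, normal approximation):
z_β = d · √n - z_{α/2}
z_β = 0.6 · √28 - 1.960
z_β = 0.6 · 5.292 - 1.960
z_β = 1.215

Power = Φ(z_β) = Φ(1.215) ≈ 0.888

Effect size d = 0.6 is medium by Cohen's convention (0.2/0.5/0.8).

Threshold: power ≥ 0.80 is conventionally adequate.
Power ≈ 0.89 → the study is adequately powered (power ≥ 0.80).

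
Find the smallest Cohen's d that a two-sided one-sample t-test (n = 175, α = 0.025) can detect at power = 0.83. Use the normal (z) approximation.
d ≈ 0.24

Minimum detectable effect (one-sample t-test, normal approximation):
d = (z_{α/2} + z_β) / √n
d = (2.241 + 0.954) / √175
d = 3.196 / 13.229
d ≈ 0.24

By Cohen's convention (0.2 small / 0.5 medium / 0.8 large): small effect.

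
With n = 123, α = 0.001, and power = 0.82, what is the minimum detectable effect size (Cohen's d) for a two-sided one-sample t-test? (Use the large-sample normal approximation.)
d ≈ 0.38

Minimum detectable effect (one-sample t-test, normal approximation):
d = (z_{α/2} + z_β) / √n
d = (3.291 + 0.915) / √123
d = 4.206 / 11.091
d ≈ 0.38

By Cohen's convention (0.2 small / 0.5 medium / 0.8 large): small effect.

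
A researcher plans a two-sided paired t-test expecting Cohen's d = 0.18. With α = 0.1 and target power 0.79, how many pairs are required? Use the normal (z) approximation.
n = 186 pairs

Sample size formula (paired t-test, normal approximation):
n = ((z_{α/2} + z_β) / d)²

z_{α/2} = 1.645 (for α = 0.1, two-sided)
z_β = 0.806 (for power = 0.79)
d = 0.18

n = ((1.645 + 0.806) / 0.18)²
n = (13.617)²
n ≈ 185.42
Round up to the next whole number: n = 186 pairs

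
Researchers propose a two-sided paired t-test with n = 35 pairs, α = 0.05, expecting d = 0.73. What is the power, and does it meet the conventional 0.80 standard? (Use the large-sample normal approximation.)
Power ≈ 0.99; the study is adequately powered (power ≥ 0.80)

Power calculation (paired t-test, normal approximation):
z_β = d · √n - z_{α/2}
z_β = 0.73 · √35 - 1.960
z_β = 0.73 · 5.916 - 1.960
z_β = 2.359

Power = Φ(z_β) = Φ(2.359) ≈ 0.991

Effect size d = 0.73 is medium by Cohen's convention (0.2/0.5/0.8).

Threshold: power ≥ 0.80 is conventionally adequate.
Power ≈ 0.99 → the study is adequately powered (power ≥ 0.80).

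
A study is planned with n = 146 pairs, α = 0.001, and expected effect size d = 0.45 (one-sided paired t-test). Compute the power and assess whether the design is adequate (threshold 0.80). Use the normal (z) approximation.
Power ≈ 0.99; the study is adequately powered (power ≥ 0.80)

Power calculation (paired t-test, normal approximation):
z_β = d · √n - z_α
z_β = 0.45 · √146 - 3.090
z_β = 0.45 · 12.083 - 3.090
z_β = 2.347

Power = Φ(z_β) = Φ(2.347) ≈ 0.991

Effect size d = 0.45 is small by Cohen's convention (0.2/0.5/0.8).

Threshold: power ≥ 0.80 is conventionally adequate.
Power ≈ 0.99 → the study is adequately powered (power ≥ 0.80).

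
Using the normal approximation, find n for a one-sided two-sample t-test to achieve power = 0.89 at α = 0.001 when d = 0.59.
n = 108 per group

Sample size formula (two-sample t-test, normal approximation):
n = 2 · ((z_α + z_β) / d)²

z_α = 3.090 (for α = 0.001, one-sided)
z_β = 1.227 (for power = 0.89)
d = 0.59

n = 2 · ((3.090 + 1.227) / 0.59)²
n = 2 · (7.317)²
n ≈ 107.08
Round up to the next whole number: n = 108 per group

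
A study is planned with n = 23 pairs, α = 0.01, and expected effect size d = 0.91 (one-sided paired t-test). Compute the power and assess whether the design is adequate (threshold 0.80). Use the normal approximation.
Power ≈ 0.98; the study is adequately powered (power ≥ 0.80)

Power calculation (paired t-test, normal approximation):
z_β = d · √n - z_α
z_β = 0.91 · √23 - 2.326
z_β = 0.91 · 4.796 - 2.326
z_β = 2.038

Power = Φ(z_β) = Φ(2.038) ≈ 0.979

Effect size d = 0.91 is large by Cohen's convention (0.2/0.5/0.8).

Threshold: power ≥ 0.80 is conventionally adequate.
Power ≈ 0.98 → the study is adequately powered (power ≥ 0.80).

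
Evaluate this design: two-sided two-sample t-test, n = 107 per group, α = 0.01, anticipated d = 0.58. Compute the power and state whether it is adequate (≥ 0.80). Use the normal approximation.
Power ≈ 0.95; the study is adequately powered (power ≥ 0.80)

Power calculation (two-sample t-test, normal approximation):
z_β = d · √(n/2) - z_{α/2}
z_β = 0.58 · √(107/2) - 2.576
z_β = 0.58 · 7.314 - 2.576
z_β = 1.667

Power = Φ(z_β) = Φ(1.667) ≈ 0.952

Effect size d = 0.58 is medium by Cohen's convention (0.2/0.5/0.8).

Threshold: power ≥ 0.80 is conventionally adequate.
Power ≈ 0.95 → the study is adequately powered (power ≥ 0.80).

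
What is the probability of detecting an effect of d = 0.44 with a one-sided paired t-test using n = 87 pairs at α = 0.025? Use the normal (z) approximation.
Power ≈ 0.98

Power calculation (paired t-test, normal approximation):
z_β = d · √n - z_α
z_β = 0.44 · √87 - 1.960
z_β = 0.44 · 9.327 - 1.960
z_β = 2.144

Power = Φ(z_β) = Φ(2.144) ≈ 0.984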